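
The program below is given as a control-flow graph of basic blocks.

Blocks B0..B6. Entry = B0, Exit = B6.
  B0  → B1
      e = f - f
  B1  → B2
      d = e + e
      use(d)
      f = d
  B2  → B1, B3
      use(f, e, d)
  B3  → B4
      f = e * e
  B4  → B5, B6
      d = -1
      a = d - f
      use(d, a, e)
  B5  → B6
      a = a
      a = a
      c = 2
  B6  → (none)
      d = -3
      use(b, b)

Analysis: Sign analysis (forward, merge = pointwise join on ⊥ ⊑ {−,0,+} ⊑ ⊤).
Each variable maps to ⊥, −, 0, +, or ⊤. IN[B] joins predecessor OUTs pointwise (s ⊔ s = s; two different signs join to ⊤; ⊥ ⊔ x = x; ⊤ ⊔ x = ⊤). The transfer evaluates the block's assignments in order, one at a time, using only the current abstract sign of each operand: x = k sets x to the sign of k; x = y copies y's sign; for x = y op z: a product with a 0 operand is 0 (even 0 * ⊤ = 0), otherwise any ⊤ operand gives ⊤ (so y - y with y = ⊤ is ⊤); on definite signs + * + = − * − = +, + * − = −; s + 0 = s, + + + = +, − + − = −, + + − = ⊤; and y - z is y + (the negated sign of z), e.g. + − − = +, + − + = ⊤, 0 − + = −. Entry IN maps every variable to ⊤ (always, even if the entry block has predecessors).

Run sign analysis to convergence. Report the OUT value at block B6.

Answer: {a: ⊤, b: ⊤, c: ⊤, d: -, e: ⊤, f: ⊤}

Trace:
Converged values:
  B0: | IN=(all ⊤) | OUT=(all ⊤)
  B1: | IN=(all ⊤) | OUT=(all ⊤)
  B2: | IN=(all ⊤) | OUT=(all ⊤)
  B3: | IN=(all ⊤) | OUT=(all ⊤)
  B4: | IN=(all ⊤) | OUT={d:-; rest ⊤}
  B5: | IN={d:-; rest ⊤} | OUT={c:+, d:-; rest ⊤}
  B6: | IN={d:-; rest ⊤} | OUT={d:-; rest ⊤}

Merge at B6: IN[B6] = OUT[B4] ⊔ OUT[B5] = {a: ⊤, b: ⊤, c: ⊤, d: -, e: ⊤, f: ⊤}
Applying B6's transfer function to that IN value gives OUT[B6] (row B6 above).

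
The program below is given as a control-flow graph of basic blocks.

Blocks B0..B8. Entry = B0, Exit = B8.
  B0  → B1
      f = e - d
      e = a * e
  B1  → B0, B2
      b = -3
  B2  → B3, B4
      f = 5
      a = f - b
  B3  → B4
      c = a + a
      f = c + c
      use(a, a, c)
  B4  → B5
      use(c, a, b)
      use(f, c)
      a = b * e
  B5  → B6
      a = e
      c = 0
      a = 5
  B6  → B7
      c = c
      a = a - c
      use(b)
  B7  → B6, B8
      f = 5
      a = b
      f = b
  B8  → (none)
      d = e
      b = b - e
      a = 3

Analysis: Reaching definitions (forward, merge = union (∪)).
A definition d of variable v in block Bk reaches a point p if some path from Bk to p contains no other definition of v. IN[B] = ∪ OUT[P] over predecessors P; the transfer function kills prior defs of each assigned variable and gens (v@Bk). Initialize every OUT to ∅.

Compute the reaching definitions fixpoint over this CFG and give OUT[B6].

Converged values:
  B0: | IN={b@B1, e@B0, f@B0} | OUT={b@B1, e@B0, f@B0}
  B1: | IN={b@B1, e@B0, f@B0} | OUT={b@B1, e@B0, f@B0}
  B2: | IN={b@B1, e@B0, f@B0} | OUT={a@B2, b@B1, e@B0, f@B2}
  B3: | IN={a@B2, b@B1, e@B0, f@B2} | OUT={a@B2, b@B1, c@B3, e@B0, f@B3}
  B4: | IN={a@B2, b@B1, c@B3, e@B0, f@B2, f@B3} | OUT={a@B4, b@B1, c@B3, e@B0, f@B2, f@B3}
  B5: | IN={a@B4, b@B1, c@B3, e@B0, f@B2, f@B3} | OUT={a@B5, b@B1, c@B5, e@B0, f@B2, f@B3}
  B6: | IN={a@B5, a@B7, b@B1, c@B5, c@B6, e@B0, f@B2, f@B3, f@B7} | OUT={a@B6, b@B1, c@B6, e@B0, f@B2, f@B3, f@B7}
  B7: | IN={a@B6, b@B1, c@B6, e@B0, f@B2, f@B3, f@B7} | OUT={a@B7, b@B1, c@B6, e@B0, f@B7}
  B8: | IN={a@B7, b@B1, c@B6, e@B0, f@B7} | OUT={a@B8, b@B8, c@B6, d@B8, e@B0, f@B7}

Merge at B6: IN[B6] = OUT[B5] ⊔ OUT[B7] = {a@B5, a@B7, b@B1, c@B5, c@B6, e@B0, f@B2, f@B3, f@B7}
Applying B6's transfer function to that IN value gives OUT[B6] (row B6 above).

Answer: {a@B6, b@B1, c@B6, e@B0, f@B2, f@B3, f@B7}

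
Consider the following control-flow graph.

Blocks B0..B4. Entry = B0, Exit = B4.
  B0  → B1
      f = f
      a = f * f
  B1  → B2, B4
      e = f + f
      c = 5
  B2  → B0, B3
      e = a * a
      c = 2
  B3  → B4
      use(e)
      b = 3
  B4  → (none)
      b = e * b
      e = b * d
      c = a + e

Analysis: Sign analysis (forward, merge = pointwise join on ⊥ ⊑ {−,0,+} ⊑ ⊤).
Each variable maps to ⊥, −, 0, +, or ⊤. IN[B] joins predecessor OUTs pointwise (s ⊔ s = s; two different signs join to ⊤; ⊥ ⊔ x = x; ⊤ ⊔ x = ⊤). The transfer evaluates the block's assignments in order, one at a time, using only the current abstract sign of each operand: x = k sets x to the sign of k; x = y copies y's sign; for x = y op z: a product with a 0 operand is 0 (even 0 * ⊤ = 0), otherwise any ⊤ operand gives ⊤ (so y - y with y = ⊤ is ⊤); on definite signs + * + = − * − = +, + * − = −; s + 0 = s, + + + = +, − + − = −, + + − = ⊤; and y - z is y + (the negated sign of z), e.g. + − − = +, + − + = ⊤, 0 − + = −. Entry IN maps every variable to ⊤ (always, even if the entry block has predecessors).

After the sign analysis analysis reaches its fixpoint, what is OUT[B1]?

Answer: {a: ⊤, b: ⊤, c: +, d: ⊤, e: ⊤, f: ⊤}

Derivation:
Fixpoint table:
  B0:  IN=(all ⊤)  OUT=(all ⊤)
  B1:  IN=(all ⊤)  OUT={c:+; rest ⊤}
  B2:  IN={c:+; rest ⊤}  OUT={c:+; rest ⊤}
  B3:  IN={c:+; rest ⊤}  OUT={b:+, c:+; rest ⊤}
  B4:  IN={c:+; rest ⊤}  OUT=(all ⊤)

Merge at B1: IN[B1] = OUT[B0] = {a: ⊤, b: ⊤, c: ⊤, d: ⊤, e: ⊤, f: ⊤}
Applying B1's transfer function to that IN value gives OUT[B1] (row B1 above).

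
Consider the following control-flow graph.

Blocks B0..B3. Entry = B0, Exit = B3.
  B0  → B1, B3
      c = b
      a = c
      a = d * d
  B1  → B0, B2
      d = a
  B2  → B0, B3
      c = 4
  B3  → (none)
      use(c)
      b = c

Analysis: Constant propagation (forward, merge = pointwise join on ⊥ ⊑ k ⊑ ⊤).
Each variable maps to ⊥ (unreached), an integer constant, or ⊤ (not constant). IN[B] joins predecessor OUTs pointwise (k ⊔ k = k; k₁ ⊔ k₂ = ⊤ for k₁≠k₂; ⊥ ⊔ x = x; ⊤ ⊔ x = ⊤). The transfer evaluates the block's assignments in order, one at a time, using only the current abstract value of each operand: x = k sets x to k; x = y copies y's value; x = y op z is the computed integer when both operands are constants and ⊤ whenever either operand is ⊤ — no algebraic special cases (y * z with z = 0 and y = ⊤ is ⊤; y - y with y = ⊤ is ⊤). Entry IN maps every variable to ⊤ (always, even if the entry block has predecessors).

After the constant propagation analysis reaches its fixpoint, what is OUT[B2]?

Per-block solution:
  B0:   IN=(all ⊤)   OUT=(all ⊤)
  B1:   IN=(all ⊤)   OUT=(all ⊤)
  B2:   IN=(all ⊤)   OUT={c:4; rest ⊤}
  B3:   IN=(all ⊤)   OUT=(all ⊤)

Merge at B2: IN[B2] = OUT[B1] = {a: ⊤, b: ⊤, c: ⊤, d: ⊤, e: ⊤, f: ⊤}
Applying B2's transfer function to that IN value gives OUT[B2] (row B2 above).

Answer: {a: ⊤, b: ⊤, c: 4, d: ⊤, e: ⊤, f: ⊤}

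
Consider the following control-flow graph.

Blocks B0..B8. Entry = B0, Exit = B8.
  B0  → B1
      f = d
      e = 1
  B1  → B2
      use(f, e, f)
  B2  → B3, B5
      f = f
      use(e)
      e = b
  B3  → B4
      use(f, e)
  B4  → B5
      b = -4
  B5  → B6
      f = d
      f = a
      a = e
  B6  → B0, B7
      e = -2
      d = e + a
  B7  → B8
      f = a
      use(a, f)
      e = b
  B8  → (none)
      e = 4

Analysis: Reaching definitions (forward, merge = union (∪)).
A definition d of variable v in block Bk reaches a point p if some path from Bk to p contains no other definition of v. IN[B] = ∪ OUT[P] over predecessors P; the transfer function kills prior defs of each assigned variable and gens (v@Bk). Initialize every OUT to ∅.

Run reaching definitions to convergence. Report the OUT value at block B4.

Answer: {a@B5, b@B4, d@B6, e@B2, f@B2}

Trace:
Converged values:
  B0: | IN={a@B5, b@B4, d@B6, e@B6, f@B5} | OUT={a@B5, b@B4, d@B6, e@B0, f@B0}
  B1: | IN={a@B5, b@B4, d@B6, e@B0, f@B0} | OUT={a@B5, b@B4, d@B6, e@B0, f@B0}
  B2: | IN={a@B5, b@B4, d@B6, e@B0, f@B0} | OUT={a@B5, b@B4, d@B6, e@B2, f@B2}
  B3: | IN={a@B5, b@B4, d@B6, e@B2, f@B2} | OUT={a@B5, b@B4, d@B6, e@B2, f@B2}
  B4: | IN={a@B5, b@B4, d@B6, e@B2, f@B2} | OUT={a@B5, b@B4, d@B6, e@B2, f@B2}
  B5: | IN={a@B5, b@B4, d@B6, e@B2, f@B2} | OUT={a@B5, b@B4, d@B6, e@B2, f@B5}
  B6: | IN={a@B5, b@B4, d@B6, e@B2, f@B5} | OUT={a@B5, b@B4, d@B6, e@B6, f@B5}
  B7: | IN={a@B5, b@B4, d@B6, e@B6, f@B5} | OUT={a@B5, b@B4, d@B6, e@B7, f@B7}
  B8: | IN={a@B5, b@B4, d@B6, e@B7, f@B7} | OUT={a@B5, b@B4, d@B6, e@B8, f@B7}

Merge at B4: IN[B4] = OUT[B3] = {a@B5, b@B4, d@B6, e@B2, f@B2}
Applying B4's transfer function to that IN value gives OUT[B4] (row B4 above).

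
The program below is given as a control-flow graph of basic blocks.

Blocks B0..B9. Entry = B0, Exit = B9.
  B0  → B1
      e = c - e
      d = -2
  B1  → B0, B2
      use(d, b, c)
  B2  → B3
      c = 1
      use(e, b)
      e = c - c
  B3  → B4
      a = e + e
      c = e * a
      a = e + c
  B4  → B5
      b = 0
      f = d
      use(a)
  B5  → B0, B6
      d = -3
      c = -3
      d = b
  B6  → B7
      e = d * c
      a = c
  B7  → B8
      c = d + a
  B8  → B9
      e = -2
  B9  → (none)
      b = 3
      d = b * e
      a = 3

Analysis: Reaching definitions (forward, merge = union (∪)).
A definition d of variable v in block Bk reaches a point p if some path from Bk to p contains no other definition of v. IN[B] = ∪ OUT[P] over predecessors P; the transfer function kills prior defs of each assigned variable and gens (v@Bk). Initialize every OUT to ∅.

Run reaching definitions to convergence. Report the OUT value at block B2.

Per-block solution:
  B0:   IN={a@B3, b@B4, c@B5, d@B0, d@B5, e@B0, e@B2, f@B4}   OUT={a@B3, b@B4, c@B5, d@B0, e@B0, f@B4}
  B1:   IN={a@B3, b@B4, c@B5, d@B0, e@B0, f@B4}   OUT={a@B3, b@B4, c@B5, d@B0, e@B0, f@B4}
  B2:   IN={a@B3, b@B4, c@B5, d@B0, e@B0, f@B4}   OUT={a@B3, b@B4, c@B2, d@B0, e@B2, f@B4}
  B3:   IN={a@B3, b@B4, c@B2, d@B0, e@B2, f@B4}   OUT={a@B3, b@B4, c@B3, d@B0, e@B2, f@B4}
  B4:   IN={a@B3, b@B4, c@B3, d@B0, e@B2, f@B4}   OUT={a@B3, b@B4, c@B3, d@B0, e@B2, f@B4}
  B5:   IN={a@B3, b@B4, c@B3, d@B0, e@B2, f@B4}   OUT={a@B3, b@B4, c@B5, d@B5, e@B2, f@B4}
  B6:   IN={a@B3, b@B4, c@B5, d@B5, e@B2, f@B4}   OUT={a@B6, b@B4, c@B5, d@B5, e@B6, f@B4}
  B7:   IN={a@B6, b@B4, c@B5, d@B5, e@B6, f@B4}   OUT={a@B6, b@B4, c@B7, d@B5, e@B6, f@B4}
  B8:   IN={a@B6, b@B4, c@B7, d@B5, e@B6, f@B4}   OUT={a@B6, b@B4, c@B7, d@B5, e@B8, f@B4}
  B9:   IN={a@B6, b@B4, c@B7, d@B5, e@B8, f@B4}   OUT={a@B9, b@B9, c@B7, d@B9, e@B8, f@B4}

Merge at B2: IN[B2] = OUT[B1] = {a@B3, b@B4, c@B5, d@B0, e@B0, f@B4}
Applying B2's transfer function to that IN value gives OUT[B2] (row B2 above).

Answer: {a@B3, b@B4, c@B2, d@B0, e@B2, f@B4}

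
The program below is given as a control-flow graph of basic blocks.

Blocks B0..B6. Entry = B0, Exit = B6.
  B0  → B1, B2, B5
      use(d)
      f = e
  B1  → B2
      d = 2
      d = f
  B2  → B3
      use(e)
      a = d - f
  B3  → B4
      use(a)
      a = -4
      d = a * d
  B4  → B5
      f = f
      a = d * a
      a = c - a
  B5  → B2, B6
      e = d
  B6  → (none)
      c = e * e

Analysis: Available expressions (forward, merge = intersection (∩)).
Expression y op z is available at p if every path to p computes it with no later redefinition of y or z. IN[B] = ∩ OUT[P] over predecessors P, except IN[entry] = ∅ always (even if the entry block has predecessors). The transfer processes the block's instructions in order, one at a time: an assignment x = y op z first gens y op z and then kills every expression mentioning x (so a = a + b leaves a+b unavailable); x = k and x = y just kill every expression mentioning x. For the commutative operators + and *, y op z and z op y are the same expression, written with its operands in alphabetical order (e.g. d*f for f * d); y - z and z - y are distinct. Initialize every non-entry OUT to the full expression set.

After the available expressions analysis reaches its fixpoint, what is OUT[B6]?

Converged values:
  B0:   IN={}   OUT={}
  B1:   IN={}   OUT={}
  B2:   IN={}   OUT={d-f}
  B3:   IN={d-f}   OUT={}
  B4:   IN={}   OUT={}
  B5:   IN={}   OUT={}
  B6:   IN={}   OUT={e*e}

Merge at B6: IN[B6] = OUT[B5] = {}
Applying B6's transfer function to that IN value gives OUT[B6] (row B6 above).

Answer: {e*e}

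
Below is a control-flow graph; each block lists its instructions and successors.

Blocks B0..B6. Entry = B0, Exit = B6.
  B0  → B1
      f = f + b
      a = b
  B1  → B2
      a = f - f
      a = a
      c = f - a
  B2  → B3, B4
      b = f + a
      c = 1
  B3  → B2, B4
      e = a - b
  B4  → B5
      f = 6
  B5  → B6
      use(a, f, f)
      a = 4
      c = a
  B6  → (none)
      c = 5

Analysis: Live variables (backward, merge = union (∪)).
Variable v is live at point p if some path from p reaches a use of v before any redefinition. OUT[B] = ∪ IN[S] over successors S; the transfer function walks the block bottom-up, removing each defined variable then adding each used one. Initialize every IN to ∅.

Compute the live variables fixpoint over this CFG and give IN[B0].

Converged values:
  B0:   IN={b, f}   OUT={f}
  B1:   IN={f}   OUT={a, f}
  B2:   IN={a, f}   OUT={a, b, f}
  B3:   IN={a, b, f}   OUT={a, f}
  B4:   IN={a}   OUT={a, f}
  B5:   IN={a, f}   OUT={}
  B6:   IN={}   OUT={}

Merge at B0: OUT[B0] = IN[B1] = {f}
Applying B0's transfer function to that OUT value gives IN[B0] (row B0 above).

Answer: {b, f}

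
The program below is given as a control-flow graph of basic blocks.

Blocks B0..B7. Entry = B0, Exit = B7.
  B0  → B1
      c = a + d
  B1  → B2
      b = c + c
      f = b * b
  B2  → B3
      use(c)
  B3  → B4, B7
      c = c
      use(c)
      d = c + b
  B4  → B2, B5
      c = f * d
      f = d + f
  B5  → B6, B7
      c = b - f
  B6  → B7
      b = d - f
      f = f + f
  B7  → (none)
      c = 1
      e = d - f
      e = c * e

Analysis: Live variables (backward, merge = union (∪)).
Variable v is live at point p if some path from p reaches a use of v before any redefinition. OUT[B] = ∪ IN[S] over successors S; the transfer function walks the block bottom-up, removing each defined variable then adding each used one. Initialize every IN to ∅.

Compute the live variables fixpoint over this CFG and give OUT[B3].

Answer: {b, d, f}

Derivation:
Converged values:
  B0: | IN={a, d} | OUT={c}
  B1: | IN={c} | OUT={b, c, f}
  B2: | IN={b, c, f} | OUT={b, c, f}
  B3: | IN={b, c, f} | OUT={b, d, f}
  B4: | IN={b, d, f} | OUT={b, c, d, f}
  B5: | IN={b, d, f} | OUT={d, f}
  B6: | IN={d, f} | OUT={d, f}
  B7: | IN={d, f} | OUT={}

Merge at B3: OUT[B3] = IN[B4] ⊔ IN[B7] = {b, d, f}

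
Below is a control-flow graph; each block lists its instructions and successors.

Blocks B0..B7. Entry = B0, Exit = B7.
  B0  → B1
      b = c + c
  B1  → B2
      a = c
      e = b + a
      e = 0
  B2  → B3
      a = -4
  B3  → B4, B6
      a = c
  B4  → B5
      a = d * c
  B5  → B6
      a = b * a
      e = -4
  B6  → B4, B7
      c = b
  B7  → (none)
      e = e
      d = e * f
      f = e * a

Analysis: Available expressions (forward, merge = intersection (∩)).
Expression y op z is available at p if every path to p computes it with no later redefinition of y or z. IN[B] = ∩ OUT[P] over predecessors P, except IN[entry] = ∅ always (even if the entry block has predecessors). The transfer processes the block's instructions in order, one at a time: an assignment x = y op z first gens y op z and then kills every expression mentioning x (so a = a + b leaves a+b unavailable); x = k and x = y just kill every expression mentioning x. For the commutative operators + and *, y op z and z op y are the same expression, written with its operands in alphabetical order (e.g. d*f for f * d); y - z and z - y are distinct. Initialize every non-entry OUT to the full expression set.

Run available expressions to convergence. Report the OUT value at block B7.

Fixpoint table:
  B0:  IN={}  OUT={c+c}
  B1:  IN={c+c}  OUT={a+b, c+c}
  B2:  IN={a+b, c+c}  OUT={c+c}
  B3:  IN={c+c}  OUT={c+c}
  B4:  IN={}  OUT={c*d}
  B5:  IN={c*d}  OUT={c*d}
  B6:  IN={}  OUT={}
  B7:  IN={}  OUT={a*e}

Merge at B7: IN[B7] = OUT[B6] = {}
Applying B7's transfer function to that IN value gives OUT[B7] (row B7 above).

Answer: {a*e}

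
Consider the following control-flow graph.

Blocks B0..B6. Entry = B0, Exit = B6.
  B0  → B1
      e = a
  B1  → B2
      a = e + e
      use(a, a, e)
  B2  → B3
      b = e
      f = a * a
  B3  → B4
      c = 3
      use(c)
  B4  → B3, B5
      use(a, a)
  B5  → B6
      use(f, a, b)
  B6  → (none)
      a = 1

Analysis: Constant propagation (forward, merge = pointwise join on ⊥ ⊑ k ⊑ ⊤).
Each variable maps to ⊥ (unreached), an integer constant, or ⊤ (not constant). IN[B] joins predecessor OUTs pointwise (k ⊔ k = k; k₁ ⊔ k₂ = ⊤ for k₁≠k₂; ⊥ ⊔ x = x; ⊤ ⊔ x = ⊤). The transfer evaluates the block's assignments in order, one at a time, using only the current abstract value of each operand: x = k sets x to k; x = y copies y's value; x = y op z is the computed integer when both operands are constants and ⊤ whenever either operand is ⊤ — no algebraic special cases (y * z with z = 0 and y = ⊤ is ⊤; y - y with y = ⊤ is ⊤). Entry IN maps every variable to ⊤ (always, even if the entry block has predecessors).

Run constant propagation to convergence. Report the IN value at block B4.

Answer: {a: ⊤, b: ⊤, c: 3, d: ⊤, e: ⊤, f: ⊤}

Trace:
Fixpoint table:
  B0: | IN=(all ⊤) | OUT=(all ⊤)
  B1: | IN=(all ⊤) | OUT=(all ⊤)
  B2: | IN=(all ⊤) | OUT=(all ⊤)
  B3: | IN=(all ⊤) | OUT={c:3; rest ⊤}
  B4: | IN={c:3; rest ⊤} | OUT={c:3; rest ⊤}
  B5: | IN={c:3; rest ⊤} | OUT={c:3; rest ⊤}
  B6: | IN={c:3; rest ⊤} | OUT={a:1, c:3; rest ⊤}

Merge at B4: IN[B4] = OUT[B3] = {a: ⊤, b: ⊤, c: 3, d: ⊤, e: ⊤, f: ⊤}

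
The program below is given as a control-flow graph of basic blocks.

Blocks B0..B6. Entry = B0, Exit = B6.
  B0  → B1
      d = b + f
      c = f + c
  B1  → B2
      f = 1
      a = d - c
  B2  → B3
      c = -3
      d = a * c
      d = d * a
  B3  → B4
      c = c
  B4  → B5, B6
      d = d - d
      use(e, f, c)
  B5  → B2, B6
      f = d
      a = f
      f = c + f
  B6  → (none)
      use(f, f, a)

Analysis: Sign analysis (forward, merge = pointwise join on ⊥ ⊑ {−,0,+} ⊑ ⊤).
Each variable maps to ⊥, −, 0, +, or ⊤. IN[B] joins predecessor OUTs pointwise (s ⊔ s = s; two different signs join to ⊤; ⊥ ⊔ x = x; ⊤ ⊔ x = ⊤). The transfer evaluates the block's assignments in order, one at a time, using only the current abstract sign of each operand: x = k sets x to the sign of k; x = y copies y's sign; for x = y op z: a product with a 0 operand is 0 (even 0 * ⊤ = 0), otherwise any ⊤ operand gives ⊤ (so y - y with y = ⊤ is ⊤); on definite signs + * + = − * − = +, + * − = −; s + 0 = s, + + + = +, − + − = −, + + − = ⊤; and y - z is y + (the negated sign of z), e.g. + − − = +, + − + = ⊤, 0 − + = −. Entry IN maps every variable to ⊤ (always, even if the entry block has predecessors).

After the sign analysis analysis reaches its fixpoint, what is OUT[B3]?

Answer: {a: ⊤, b: ⊤, c: -, d: ⊤, e: ⊤, f: ⊤}

Derivation:
Converged values:
  B0:  IN=(all ⊤)  OUT=(all ⊤)
  B1:  IN=(all ⊤)  OUT={f:+; rest ⊤}
  B2:  IN=(all ⊤)  OUT={c:-; rest ⊤}
  B3:  IN={c:-; rest ⊤}  OUT={c:-; rest ⊤}
  B4:  IN={c:-; rest ⊤}  OUT={c:-; rest ⊤}
  B5:  IN={c:-; rest ⊤}  OUT={c:-; rest ⊤}
  B6:  IN={c:-; rest ⊤}  OUT={c:-; rest ⊤}

Merge at B3: IN[B3] = OUT[B2] = {a: ⊤, b: ⊤, c: -, d: ⊤, e: ⊤, f: ⊤}
Applying B3's transfer function to that IN value gives OUT[B3] (row B3 above).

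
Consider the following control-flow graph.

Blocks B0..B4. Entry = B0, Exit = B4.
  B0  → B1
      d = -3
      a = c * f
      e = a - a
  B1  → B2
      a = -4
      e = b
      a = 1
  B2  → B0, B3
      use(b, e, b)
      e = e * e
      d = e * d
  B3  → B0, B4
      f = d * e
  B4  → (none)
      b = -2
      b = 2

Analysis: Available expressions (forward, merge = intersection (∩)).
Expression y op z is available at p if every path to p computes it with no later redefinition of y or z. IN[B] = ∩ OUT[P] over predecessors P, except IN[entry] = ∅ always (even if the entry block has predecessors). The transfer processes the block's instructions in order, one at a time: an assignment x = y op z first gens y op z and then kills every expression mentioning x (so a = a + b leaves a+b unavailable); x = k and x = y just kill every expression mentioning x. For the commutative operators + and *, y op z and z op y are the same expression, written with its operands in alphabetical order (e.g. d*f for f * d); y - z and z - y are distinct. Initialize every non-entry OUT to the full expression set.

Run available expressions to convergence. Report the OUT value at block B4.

Per-block solution:
  B0: | IN={} | OUT={a-a, c*f}
  B1: | IN={a-a, c*f} | OUT={c*f}
  B2: | IN={c*f} | OUT={c*f}
  B3: | IN={c*f} | OUT={d*e}
  B4: | IN={d*e} | OUT={d*e}

Merge at B4: IN[B4] = OUT[B3] = {d*e}
Applying B4's transfer function to that IN value gives OUT[B4] (row B4 above).

Answer: {d*e}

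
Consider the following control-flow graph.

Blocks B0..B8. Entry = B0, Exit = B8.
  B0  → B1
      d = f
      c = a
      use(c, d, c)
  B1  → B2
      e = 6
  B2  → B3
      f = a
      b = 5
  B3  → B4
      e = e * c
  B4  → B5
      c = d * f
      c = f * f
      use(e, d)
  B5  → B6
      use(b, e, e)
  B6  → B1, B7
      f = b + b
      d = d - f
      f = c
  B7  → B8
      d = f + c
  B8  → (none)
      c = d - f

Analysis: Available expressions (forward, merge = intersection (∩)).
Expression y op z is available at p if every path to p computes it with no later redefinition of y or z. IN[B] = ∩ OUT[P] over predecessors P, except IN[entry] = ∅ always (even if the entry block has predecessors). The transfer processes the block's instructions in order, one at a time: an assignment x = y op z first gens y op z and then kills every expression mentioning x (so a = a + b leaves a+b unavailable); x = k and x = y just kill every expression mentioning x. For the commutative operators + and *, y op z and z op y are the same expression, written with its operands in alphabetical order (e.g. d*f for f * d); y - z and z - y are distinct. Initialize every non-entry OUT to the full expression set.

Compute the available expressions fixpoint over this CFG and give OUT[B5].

Converged values:
  B0: | IN={} | OUT={}
  B1: | IN={} | OUT={}
  B2: | IN={} | OUT={}
  B3: | IN={} | OUT={}
  B4: | IN={} | OUT={d*f, f*f}
  B5: | IN={d*f, f*f} | OUT={d*f, f*f}
  B6: | IN={d*f, f*f} | OUT={b+b}
  B7: | IN={b+b} | OUT={b+b, c+f}
  B8: | IN={b+b, c+f} | OUT={b+b, d-f}

Merge at B5: IN[B5] = OUT[B4] = {d*f, f*f}
Applying B5's transfer function to that IN value gives OUT[B5] (row B5 above).

Answer: {d*f, f*f}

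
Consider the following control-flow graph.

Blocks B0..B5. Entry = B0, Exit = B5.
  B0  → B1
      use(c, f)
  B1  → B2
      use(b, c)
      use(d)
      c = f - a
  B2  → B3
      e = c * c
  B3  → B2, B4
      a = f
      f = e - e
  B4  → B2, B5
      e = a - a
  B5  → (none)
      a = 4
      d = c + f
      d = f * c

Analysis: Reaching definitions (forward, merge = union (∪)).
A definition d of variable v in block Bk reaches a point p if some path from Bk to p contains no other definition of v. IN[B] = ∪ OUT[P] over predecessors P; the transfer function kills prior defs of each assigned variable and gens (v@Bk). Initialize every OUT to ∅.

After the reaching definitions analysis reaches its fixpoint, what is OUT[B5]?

Answer: {a@B5, c@B1, d@B5, e@B4, f@B3}

Trace:
Per-block solution:
  B0: | IN={} | OUT={}
  B1: | IN={} | OUT={c@B1}
  B2: | IN={a@B3, c@B1, e@B2, e@B4, f@B3} | OUT={a@B3, c@B1, e@B2, f@B3}
  B3: | IN={a@B3, c@B1, e@B2, f@B3} | OUT={a@B3, c@B1, e@B2, f@B3}
  B4: | IN={a@B3, c@B1, e@B2, f@B3} | OUT={a@B3, c@B1, e@B4, f@B3}
  B5: | IN={a@B3, c@B1, e@B4, f@B3} | OUT={a@B5, c@B1, d@B5, e@B4, f@B3}

Merge at B5: IN[B5] = OUT[B4] = {a@B3, c@B1, e@B4, f@B3}
Applying B5's transfer function to that IN value gives OUT[B5] (row B5 above).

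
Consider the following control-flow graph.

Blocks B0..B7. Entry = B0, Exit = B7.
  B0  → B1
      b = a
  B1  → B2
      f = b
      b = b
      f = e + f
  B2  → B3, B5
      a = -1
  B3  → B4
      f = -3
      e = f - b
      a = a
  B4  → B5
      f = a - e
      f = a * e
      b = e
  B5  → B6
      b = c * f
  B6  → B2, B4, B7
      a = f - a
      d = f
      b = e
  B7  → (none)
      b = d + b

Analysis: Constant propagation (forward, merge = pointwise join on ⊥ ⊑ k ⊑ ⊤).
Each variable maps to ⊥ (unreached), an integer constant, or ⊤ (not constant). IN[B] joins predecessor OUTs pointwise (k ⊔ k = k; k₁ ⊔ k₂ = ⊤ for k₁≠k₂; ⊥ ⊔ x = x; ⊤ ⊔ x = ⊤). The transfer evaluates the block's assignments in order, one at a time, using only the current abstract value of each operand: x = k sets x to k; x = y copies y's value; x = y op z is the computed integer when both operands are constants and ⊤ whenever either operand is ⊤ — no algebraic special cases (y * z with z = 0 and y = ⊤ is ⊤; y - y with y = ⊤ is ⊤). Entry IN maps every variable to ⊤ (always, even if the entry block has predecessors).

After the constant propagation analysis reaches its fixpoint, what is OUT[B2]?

Fixpoint table:
  B0:  IN=(all ⊤)  OUT=(all ⊤)
  B1:  IN=(all ⊤)  OUT=(all ⊤)
  B2:  IN=(all ⊤)  OUT={a:-1; rest ⊤}
  B3:  IN={a:-1; rest ⊤}  OUT={a:-1, f:-3; rest ⊤}
  B4:  IN=(all ⊤)  OUT=(all ⊤)
  B5:  IN=(all ⊤)  OUT=(all ⊤)
  B6:  IN=(all ⊤)  OUT=(all ⊤)
  B7:  IN=(all ⊤)  OUT=(all ⊤)

Merge at B2: IN[B2] = OUT[B1] ⊔ OUT[B6] = {a: ⊤, b: ⊤, c: ⊤, d: ⊤, e: ⊤, f: ⊤}
Applying B2's transfer function to that IN value gives OUT[B2] (row B2 above).

Answer: {a: -1, b: ⊤, c: ⊤, d: ⊤, e: ⊤, f: ⊤}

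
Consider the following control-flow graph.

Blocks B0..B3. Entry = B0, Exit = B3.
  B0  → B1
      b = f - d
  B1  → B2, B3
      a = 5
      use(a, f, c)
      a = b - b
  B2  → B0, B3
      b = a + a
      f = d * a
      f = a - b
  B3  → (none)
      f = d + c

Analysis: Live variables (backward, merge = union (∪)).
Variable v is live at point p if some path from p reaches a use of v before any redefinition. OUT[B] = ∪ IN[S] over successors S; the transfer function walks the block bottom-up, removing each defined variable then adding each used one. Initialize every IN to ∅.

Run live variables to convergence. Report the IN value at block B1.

Per-block solution:
  B0:   IN={c, d, f}   OUT={b, c, d, f}
  B1:   IN={b, c, d, f}   OUT={a, c, d}
  B2:   IN={a, c, d}   OUT={c, d, f}
  B3:   IN={c, d}   OUT={}

Merge at B1: OUT[B1] = IN[B2] ⊔ IN[B3] = {a, c, d}
Applying B1's transfer function to that OUT value gives IN[B1] (row B1 above).

Answer: {b, c, d, f}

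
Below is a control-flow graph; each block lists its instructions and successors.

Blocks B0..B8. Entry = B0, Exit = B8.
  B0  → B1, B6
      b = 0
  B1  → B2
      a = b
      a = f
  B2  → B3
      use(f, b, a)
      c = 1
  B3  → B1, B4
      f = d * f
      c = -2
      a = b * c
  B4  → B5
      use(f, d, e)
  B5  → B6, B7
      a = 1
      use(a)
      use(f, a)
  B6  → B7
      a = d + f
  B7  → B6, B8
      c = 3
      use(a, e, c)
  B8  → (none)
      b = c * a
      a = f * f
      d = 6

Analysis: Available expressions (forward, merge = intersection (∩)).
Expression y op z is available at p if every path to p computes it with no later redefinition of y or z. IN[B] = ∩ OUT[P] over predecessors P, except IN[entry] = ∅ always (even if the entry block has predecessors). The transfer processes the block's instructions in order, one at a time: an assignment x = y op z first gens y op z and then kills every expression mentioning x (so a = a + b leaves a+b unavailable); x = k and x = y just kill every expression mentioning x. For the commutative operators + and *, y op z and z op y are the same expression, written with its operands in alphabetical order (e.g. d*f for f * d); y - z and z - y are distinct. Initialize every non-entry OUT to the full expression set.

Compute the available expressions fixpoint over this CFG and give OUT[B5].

Fixpoint table:
  B0: | IN={} | OUT={}
  B1: | IN={} | OUT={}
  B2: | IN={} | OUT={}
  B3: | IN={} | OUT={b*c}
  B4: | IN={b*c} | OUT={b*c}
  B5: | IN={b*c} | OUT={b*c}
  B6: | IN={} | OUT={d+f}
  B7: | IN={} | OUT={}
  B8: | IN={} | OUT={f*f}

Merge at B5: IN[B5] = OUT[B4] = {b*c}
Applying B5's transfer function to that IN value gives OUT[B5] (row B5 above).

Answer: {b*c}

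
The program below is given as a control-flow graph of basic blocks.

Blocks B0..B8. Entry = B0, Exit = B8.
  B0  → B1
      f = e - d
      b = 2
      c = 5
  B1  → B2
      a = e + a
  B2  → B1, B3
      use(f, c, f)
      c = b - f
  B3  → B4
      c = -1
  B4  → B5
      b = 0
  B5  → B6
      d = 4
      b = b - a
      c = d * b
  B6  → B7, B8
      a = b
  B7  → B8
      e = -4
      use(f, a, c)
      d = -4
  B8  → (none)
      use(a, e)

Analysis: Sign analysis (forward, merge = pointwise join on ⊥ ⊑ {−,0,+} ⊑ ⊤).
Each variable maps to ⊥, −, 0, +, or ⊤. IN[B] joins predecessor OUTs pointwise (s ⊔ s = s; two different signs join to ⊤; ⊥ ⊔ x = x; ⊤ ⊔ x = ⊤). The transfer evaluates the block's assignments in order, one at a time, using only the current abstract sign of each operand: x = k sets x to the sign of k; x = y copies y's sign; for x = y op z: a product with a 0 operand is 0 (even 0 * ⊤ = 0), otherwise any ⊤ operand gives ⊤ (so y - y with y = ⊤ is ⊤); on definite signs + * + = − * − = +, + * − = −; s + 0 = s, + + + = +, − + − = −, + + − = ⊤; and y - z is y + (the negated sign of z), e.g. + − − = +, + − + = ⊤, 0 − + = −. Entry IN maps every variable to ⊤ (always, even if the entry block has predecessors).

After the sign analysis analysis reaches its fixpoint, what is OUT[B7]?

Answer: {a: ⊤, b: ⊤, c: ⊤, d: -, e: -, f: ⊤}

Trace:
Converged values:
  B0:   IN=(all ⊤)   OUT={b:+, c:+; rest ⊤}
  B1:   IN={b:+; rest ⊤}   OUT={b:+; rest ⊤}
  B2:   IN={b:+; rest ⊤}   OUT={b:+; rest ⊤}
  B3:   IN={b:+; rest ⊤}   OUT={b:+, c:-; rest ⊤}
  B4:   IN={b:+, c:-; rest ⊤}   OUT={b:0, c:-; rest ⊤}
  B5:   IN={b:0, c:-; rest ⊤}   OUT={d:+; rest ⊤}
  B6:   IN={d:+; rest ⊤}   OUT={d:+; rest ⊤}
  B7:   IN={d:+; rest ⊤}   OUT={d:-, e:-; rest ⊤}
  B8:   IN=(all ⊤)   OUT=(all ⊤)

Merge at B7: IN[B7] = OUT[B6] = {a: ⊤, b: ⊤, c: ⊤, d: +, e: ⊤, f: ⊤}
Applying B7's transfer function to that IN value gives OUT[B7] (row B7 above).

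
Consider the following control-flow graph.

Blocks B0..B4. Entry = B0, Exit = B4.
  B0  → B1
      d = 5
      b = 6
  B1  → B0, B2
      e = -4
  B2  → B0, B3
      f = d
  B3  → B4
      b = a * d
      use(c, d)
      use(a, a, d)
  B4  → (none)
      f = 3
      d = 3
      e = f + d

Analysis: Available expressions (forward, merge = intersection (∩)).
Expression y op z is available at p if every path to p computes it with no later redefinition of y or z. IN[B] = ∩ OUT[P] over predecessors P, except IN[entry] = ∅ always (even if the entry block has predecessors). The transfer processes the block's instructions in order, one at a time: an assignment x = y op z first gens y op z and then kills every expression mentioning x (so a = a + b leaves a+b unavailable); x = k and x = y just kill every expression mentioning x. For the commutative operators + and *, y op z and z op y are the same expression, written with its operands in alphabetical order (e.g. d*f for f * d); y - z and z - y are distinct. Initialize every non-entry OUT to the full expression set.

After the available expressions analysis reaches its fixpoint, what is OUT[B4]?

Fixpoint table:
  B0:   IN={}   OUT={}
  B1:   IN={}   OUT={}
  B2:   IN={}   OUT={}
  B3:   IN={}   OUT={a*d}
  B4:   IN={a*d}   OUT={d+f}

Merge at B4: IN[B4] = OUT[B3] = {a*d}
Applying B4's transfer function to that IN value gives OUT[B4] (row B4 above).

Answer: {d+f}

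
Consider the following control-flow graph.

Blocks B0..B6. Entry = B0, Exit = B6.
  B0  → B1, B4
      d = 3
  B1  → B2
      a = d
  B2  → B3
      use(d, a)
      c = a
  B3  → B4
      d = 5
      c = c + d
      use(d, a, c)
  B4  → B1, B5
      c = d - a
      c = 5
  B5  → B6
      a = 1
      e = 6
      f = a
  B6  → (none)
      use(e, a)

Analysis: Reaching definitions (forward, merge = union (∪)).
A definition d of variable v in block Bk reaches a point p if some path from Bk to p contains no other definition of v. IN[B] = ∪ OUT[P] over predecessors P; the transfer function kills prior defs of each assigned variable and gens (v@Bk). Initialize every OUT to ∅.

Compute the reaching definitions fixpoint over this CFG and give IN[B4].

Fixpoint table:
  B0:  IN={}  OUT={d@B0}
  B1:  IN={a@B1, c@B4, d@B0, d@B3}  OUT={a@B1, c@B4, d@B0, d@B3}
  B2:  IN={a@B1, c@B4, d@B0, d@B3}  OUT={a@B1, c@B2, d@B0, d@B3}
  B3:  IN={a@B1, c@B2, d@B0, d@B3}  OUT={a@B1, c@B3, d@B3}
  B4:  IN={a@B1, c@B3, d@B0, d@B3}  OUT={a@B1, c@B4, d@B0, d@B3}
  B5:  IN={a@B1, c@B4, d@B0, d@B3}  OUT={a@B5, c@B4, d@B0, d@B3, e@B5, f@B5}
  B6:  IN={a@B5, c@B4, d@B0, d@B3, e@B5, f@B5}  OUT={a@B5, c@B4, d@B0, d@B3, e@B5, f@B5}

Merge at B4: IN[B4] = OUT[B0] ⊔ OUT[B3] = {a@B1, c@B3, d@B0, d@B3}

Answer: {a@B1, c@B3, d@B0, d@B3}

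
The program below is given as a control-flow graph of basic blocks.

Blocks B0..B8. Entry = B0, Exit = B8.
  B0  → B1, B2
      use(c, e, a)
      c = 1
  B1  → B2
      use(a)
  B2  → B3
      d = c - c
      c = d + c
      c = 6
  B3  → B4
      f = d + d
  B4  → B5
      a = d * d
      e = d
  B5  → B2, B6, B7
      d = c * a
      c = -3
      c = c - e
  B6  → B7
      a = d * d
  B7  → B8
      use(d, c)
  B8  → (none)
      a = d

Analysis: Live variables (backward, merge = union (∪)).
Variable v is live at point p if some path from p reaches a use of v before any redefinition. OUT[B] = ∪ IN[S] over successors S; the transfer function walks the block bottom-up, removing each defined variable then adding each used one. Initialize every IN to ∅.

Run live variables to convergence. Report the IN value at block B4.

Answer: {c, d}

Trace:
Fixpoint table:
  B0: | IN={a, c, e} | OUT={a, c}
  B1: | IN={a, c} | OUT={c}
  B2: | IN={c} | OUT={c, d}
  B3: | IN={c, d} | OUT={c, d}
  B4: | IN={c, d} | OUT={a, c, e}
  B5: | IN={a, c, e} | OUT={c, d}
  B6: | IN={c, d} | OUT={c, d}
  B7: | IN={c, d} | OUT={d}
  B8: | IN={d} | OUT={}

Merge at B4: OUT[B4] = IN[B5] = {a, c, e}
Applying B4's transfer function to that OUT value gives IN[B4] (row B4 above).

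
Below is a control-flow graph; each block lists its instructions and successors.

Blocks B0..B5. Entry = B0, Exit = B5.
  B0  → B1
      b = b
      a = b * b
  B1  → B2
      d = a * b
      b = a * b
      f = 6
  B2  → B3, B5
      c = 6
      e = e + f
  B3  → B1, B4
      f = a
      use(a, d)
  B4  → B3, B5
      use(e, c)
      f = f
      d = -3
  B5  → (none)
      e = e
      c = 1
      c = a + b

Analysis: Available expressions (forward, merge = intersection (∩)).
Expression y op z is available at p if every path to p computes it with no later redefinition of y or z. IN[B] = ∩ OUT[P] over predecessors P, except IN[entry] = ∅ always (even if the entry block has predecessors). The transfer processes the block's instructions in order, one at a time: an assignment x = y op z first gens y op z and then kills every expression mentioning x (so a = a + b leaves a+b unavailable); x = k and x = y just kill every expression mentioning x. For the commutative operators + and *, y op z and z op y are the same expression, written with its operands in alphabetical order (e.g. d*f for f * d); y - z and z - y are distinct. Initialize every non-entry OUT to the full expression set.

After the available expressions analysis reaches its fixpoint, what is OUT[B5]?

Fixpoint table:
  B0:  IN={}  OUT={b*b}
  B1:  IN={}  OUT={}
  B2:  IN={}  OUT={}
  B3:  IN={}  OUT={}
  B4:  IN={}  OUT={}
  B5:  IN={}  OUT={a+b}

Merge at B5: IN[B5] = OUT[B2] ∩ OUT[B4] = {}
Applying B5's transfer function to that IN value gives OUT[B5] (row B5 above).

Answer: {a+b}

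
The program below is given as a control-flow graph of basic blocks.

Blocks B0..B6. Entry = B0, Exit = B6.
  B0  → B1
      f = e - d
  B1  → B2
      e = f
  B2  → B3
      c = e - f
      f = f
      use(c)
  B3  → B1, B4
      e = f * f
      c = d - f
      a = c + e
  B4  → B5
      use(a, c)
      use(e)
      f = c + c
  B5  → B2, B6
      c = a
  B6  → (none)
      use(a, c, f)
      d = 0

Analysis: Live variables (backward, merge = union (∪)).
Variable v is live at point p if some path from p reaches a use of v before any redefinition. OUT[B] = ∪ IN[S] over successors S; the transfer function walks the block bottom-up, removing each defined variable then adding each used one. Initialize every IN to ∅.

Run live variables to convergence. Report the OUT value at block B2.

Converged values:
  B0:  IN={d, e}  OUT={d, f}
  B1:  IN={d, f}  OUT={d, e, f}
  B2:  IN={d, e, f}  OUT={d, f}
  B3:  IN={d, f}  OUT={a, c, d, e, f}
  B4:  IN={a, c, d, e}  OUT={a, d, e, f}
  B5:  IN={a, d, e, f}  OUT={a, c, d, e, f}
  B6:  IN={a, c, f}  OUT={}

Merge at B2: OUT[B2] = IN[B3] = {d, f}

Answer: {d, f}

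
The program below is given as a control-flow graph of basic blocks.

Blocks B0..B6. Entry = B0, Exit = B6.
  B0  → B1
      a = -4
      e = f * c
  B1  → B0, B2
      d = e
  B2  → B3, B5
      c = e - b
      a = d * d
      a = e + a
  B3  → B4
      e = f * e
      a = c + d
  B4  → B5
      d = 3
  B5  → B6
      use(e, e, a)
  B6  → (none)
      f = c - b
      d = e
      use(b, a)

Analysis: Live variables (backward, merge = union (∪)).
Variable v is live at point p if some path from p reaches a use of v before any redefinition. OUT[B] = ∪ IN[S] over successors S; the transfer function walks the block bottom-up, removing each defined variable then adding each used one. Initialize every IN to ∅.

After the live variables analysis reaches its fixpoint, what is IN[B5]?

Answer: {a, b, c, e}

Trace:
Converged values:
  B0:   IN={b, c, f}   OUT={b, c, e, f}
  B1:   IN={b, c, e, f}   OUT={b, c, d, e, f}
  B2:   IN={b, d, e, f}   OUT={a, b, c, d, e, f}
  B3:   IN={b, c, d, e, f}   OUT={a, b, c, e}
  B4:   IN={a, b, c, e}   OUT={a, b, c, e}
  B5:   IN={a, b, c, e}   OUT={a, b, c, e}
  B6:   IN={a, b, c, e}   OUT={}

Merge at B5: OUT[B5] = IN[B6] = {a, b, c, e}
Applying B5's transfer function to that OUT value gives IN[B5] (row B5 above).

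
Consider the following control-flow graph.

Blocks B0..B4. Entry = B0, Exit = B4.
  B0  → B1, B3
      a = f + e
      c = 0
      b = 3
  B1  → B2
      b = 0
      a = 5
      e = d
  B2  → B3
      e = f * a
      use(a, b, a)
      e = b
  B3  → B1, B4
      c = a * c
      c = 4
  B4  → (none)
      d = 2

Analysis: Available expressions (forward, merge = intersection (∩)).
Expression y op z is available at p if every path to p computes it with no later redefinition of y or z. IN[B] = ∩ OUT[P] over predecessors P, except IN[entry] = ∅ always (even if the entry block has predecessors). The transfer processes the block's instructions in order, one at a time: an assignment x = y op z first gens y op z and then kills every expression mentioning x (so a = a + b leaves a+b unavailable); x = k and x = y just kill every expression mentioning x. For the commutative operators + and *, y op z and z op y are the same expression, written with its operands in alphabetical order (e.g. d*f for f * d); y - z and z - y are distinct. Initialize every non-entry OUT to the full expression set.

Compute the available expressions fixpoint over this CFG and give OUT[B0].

Per-block solution:
  B0:  IN={}  OUT={e+f}
  B1:  IN={}  OUT={}
  B2:  IN={}  OUT={a*f}
  B3:  IN={}  OUT={}
  B4:  IN={}  OUT={}

B0 is the boundary node: IN[B0] = {}
Applying B0's transfer function to that IN value gives OUT[B0] (row B0 above).

Answer: {e+f}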